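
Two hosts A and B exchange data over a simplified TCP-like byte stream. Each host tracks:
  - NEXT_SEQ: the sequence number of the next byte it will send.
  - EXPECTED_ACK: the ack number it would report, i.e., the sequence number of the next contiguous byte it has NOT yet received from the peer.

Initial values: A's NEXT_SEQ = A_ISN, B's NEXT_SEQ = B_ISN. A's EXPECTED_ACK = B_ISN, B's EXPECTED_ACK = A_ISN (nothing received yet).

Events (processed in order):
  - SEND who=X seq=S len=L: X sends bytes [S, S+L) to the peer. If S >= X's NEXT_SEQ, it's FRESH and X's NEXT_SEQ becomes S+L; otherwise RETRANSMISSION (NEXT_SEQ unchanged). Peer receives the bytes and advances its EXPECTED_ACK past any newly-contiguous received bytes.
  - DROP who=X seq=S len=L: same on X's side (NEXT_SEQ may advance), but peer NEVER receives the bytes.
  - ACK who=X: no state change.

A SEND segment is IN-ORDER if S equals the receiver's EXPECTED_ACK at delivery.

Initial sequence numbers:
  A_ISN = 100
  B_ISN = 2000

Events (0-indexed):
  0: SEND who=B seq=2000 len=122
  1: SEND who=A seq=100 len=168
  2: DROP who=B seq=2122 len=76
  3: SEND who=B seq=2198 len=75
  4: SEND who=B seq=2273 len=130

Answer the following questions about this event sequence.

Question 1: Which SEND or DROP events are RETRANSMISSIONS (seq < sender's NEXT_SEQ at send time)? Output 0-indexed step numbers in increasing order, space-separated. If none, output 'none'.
Step 0: SEND seq=2000 -> fresh
Step 1: SEND seq=100 -> fresh
Step 2: DROP seq=2122 -> fresh
Step 3: SEND seq=2198 -> fresh
Step 4: SEND seq=2273 -> fresh

Answer: none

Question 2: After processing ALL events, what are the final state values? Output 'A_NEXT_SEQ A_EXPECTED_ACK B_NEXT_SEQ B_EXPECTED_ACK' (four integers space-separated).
Answer: 268 2122 2403 268

Derivation:
After event 0: A_seq=100 A_ack=2122 B_seq=2122 B_ack=100
After event 1: A_seq=268 A_ack=2122 B_seq=2122 B_ack=268
After event 2: A_seq=268 A_ack=2122 B_seq=2198 B_ack=268
After event 3: A_seq=268 A_ack=2122 B_seq=2273 B_ack=268
After event 4: A_seq=268 A_ack=2122 B_seq=2403 B_ack=268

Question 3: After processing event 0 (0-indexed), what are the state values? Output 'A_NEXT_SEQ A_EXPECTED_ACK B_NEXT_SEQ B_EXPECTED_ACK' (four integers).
After event 0: A_seq=100 A_ack=2122 B_seq=2122 B_ack=100

100 2122 2122 100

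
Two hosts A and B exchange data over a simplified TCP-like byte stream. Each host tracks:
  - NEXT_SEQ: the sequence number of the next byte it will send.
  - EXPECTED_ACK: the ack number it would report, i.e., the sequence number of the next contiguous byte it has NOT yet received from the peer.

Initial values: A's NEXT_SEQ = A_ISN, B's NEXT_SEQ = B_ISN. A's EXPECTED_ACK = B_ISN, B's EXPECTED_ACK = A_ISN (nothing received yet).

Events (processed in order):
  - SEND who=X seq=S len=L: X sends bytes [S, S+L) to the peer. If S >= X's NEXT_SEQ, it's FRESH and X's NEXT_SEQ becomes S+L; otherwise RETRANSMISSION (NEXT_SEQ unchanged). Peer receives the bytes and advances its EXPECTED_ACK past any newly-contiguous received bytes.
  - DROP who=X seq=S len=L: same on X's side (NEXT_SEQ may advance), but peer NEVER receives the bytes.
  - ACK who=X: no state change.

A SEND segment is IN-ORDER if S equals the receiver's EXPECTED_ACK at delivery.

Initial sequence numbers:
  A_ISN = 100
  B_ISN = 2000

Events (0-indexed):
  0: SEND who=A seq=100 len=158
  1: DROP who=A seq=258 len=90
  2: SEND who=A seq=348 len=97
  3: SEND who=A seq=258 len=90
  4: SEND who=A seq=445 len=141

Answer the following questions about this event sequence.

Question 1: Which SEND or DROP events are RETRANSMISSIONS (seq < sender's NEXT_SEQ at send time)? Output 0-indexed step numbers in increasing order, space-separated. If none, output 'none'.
Step 0: SEND seq=100 -> fresh
Step 1: DROP seq=258 -> fresh
Step 2: SEND seq=348 -> fresh
Step 3: SEND seq=258 -> retransmit
Step 4: SEND seq=445 -> fresh

Answer: 3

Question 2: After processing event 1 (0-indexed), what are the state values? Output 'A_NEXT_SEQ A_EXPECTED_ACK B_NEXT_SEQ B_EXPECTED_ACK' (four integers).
After event 0: A_seq=258 A_ack=2000 B_seq=2000 B_ack=258
After event 1: A_seq=348 A_ack=2000 B_seq=2000 B_ack=258

348 2000 2000 258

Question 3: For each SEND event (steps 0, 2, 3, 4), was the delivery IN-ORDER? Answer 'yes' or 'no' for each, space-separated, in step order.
Answer: yes no yes yes

Derivation:
Step 0: SEND seq=100 -> in-order
Step 2: SEND seq=348 -> out-of-order
Step 3: SEND seq=258 -> in-order
Step 4: SEND seq=445 -> in-order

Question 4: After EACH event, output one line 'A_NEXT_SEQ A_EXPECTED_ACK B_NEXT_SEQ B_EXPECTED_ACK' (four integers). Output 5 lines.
258 2000 2000 258
348 2000 2000 258
445 2000 2000 258
445 2000 2000 445
586 2000 2000 586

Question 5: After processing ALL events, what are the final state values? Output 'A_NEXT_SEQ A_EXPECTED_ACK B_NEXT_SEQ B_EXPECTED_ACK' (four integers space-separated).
Answer: 586 2000 2000 586

Derivation:
After event 0: A_seq=258 A_ack=2000 B_seq=2000 B_ack=258
After event 1: A_seq=348 A_ack=2000 B_seq=2000 B_ack=258
After event 2: A_seq=445 A_ack=2000 B_seq=2000 B_ack=258
After event 3: A_seq=445 A_ack=2000 B_seq=2000 B_ack=445
After event 4: A_seq=586 A_ack=2000 B_seq=2000 B_ack=586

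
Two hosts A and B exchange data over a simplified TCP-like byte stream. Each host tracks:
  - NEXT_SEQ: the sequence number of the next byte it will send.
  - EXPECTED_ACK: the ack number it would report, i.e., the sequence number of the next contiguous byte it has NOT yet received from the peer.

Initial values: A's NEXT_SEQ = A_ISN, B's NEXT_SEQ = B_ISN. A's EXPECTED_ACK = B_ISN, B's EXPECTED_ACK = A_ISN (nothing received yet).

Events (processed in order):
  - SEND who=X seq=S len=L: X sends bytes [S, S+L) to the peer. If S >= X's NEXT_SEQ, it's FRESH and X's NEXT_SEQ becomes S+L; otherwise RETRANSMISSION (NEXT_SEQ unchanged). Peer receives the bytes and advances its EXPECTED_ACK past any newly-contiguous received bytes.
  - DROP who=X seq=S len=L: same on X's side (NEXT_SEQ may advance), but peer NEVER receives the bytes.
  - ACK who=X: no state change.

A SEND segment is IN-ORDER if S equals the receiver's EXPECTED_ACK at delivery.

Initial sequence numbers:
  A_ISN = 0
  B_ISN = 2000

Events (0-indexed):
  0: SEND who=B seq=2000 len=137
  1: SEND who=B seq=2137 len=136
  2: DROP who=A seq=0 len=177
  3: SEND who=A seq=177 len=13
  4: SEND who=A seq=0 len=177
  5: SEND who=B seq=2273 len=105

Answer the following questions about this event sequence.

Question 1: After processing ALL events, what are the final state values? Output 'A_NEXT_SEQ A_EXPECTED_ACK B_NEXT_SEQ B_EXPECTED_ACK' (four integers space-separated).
After event 0: A_seq=0 A_ack=2137 B_seq=2137 B_ack=0
After event 1: A_seq=0 A_ack=2273 B_seq=2273 B_ack=0
After event 2: A_seq=177 A_ack=2273 B_seq=2273 B_ack=0
After event 3: A_seq=190 A_ack=2273 B_seq=2273 B_ack=0
After event 4: A_seq=190 A_ack=2273 B_seq=2273 B_ack=190
After event 5: A_seq=190 A_ack=2378 B_seq=2378 B_ack=190

Answer: 190 2378 2378 190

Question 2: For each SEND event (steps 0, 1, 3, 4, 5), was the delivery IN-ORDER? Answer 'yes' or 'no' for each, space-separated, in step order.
Answer: yes yes no yes yes

Derivation:
Step 0: SEND seq=2000 -> in-order
Step 1: SEND seq=2137 -> in-order
Step 3: SEND seq=177 -> out-of-order
Step 4: SEND seq=0 -> in-order
Step 5: SEND seq=2273 -> in-order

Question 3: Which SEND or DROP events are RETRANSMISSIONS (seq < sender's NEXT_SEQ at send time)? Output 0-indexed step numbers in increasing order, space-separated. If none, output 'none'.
Answer: 4

Derivation:
Step 0: SEND seq=2000 -> fresh
Step 1: SEND seq=2137 -> fresh
Step 2: DROP seq=0 -> fresh
Step 3: SEND seq=177 -> fresh
Step 4: SEND seq=0 -> retransmit
Step 5: SEND seq=2273 -> fresh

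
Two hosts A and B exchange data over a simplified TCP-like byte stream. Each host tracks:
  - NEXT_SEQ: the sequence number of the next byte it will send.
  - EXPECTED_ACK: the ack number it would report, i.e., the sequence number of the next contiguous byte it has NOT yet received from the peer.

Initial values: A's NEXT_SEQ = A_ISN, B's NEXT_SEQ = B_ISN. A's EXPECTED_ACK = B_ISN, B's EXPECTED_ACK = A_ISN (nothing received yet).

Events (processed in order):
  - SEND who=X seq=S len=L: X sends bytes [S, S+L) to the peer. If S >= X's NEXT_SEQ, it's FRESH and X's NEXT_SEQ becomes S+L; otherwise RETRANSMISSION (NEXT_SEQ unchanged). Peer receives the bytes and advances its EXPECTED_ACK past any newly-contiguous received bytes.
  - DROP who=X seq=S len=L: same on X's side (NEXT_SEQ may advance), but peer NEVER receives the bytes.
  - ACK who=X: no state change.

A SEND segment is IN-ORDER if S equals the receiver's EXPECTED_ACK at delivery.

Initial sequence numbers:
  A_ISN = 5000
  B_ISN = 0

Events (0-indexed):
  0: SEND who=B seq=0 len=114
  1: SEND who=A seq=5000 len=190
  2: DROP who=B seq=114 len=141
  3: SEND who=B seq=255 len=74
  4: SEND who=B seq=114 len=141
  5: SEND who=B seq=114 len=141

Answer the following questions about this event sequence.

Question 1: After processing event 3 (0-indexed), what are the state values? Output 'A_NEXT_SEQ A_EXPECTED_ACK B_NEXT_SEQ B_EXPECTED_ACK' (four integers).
After event 0: A_seq=5000 A_ack=114 B_seq=114 B_ack=5000
After event 1: A_seq=5190 A_ack=114 B_seq=114 B_ack=5190
After event 2: A_seq=5190 A_ack=114 B_seq=255 B_ack=5190
After event 3: A_seq=5190 A_ack=114 B_seq=329 B_ack=5190

5190 114 329 5190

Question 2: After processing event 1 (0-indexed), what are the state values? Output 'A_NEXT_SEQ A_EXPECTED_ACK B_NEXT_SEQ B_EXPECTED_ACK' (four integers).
After event 0: A_seq=5000 A_ack=114 B_seq=114 B_ack=5000
After event 1: A_seq=5190 A_ack=114 B_seq=114 B_ack=5190

5190 114 114 5190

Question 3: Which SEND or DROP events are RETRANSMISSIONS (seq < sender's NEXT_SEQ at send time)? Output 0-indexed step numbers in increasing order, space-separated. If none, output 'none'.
Step 0: SEND seq=0 -> fresh
Step 1: SEND seq=5000 -> fresh
Step 2: DROP seq=114 -> fresh
Step 3: SEND seq=255 -> fresh
Step 4: SEND seq=114 -> retransmit
Step 5: SEND seq=114 -> retransmit

Answer: 4 5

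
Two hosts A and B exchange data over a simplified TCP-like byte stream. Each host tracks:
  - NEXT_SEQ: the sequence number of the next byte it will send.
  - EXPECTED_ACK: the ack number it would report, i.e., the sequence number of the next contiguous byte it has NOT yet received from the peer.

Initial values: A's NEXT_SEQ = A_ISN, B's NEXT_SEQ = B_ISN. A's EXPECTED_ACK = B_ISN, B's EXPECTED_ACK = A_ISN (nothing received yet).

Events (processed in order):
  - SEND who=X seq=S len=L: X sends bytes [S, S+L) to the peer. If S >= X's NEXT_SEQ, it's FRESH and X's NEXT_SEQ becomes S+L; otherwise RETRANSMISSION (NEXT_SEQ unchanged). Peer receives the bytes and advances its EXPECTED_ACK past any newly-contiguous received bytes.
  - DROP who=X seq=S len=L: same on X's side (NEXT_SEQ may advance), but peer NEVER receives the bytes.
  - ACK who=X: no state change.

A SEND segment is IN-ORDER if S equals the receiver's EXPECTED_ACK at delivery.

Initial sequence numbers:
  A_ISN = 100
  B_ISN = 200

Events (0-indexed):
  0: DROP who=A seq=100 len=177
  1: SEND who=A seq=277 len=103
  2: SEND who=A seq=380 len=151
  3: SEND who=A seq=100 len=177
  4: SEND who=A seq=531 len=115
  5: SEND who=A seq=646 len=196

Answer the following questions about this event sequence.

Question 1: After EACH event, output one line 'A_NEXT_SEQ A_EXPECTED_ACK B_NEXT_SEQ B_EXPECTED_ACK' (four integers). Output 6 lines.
277 200 200 100
380 200 200 100
531 200 200 100
531 200 200 531
646 200 200 646
842 200 200 842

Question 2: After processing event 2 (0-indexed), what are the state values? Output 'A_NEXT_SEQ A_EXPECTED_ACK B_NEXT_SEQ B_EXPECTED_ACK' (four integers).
After event 0: A_seq=277 A_ack=200 B_seq=200 B_ack=100
After event 1: A_seq=380 A_ack=200 B_seq=200 B_ack=100
After event 2: A_seq=531 A_ack=200 B_seq=200 B_ack=100

531 200 200 100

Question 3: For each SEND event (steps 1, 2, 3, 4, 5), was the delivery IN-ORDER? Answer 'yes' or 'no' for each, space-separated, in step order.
Step 1: SEND seq=277 -> out-of-order
Step 2: SEND seq=380 -> out-of-order
Step 3: SEND seq=100 -> in-order
Step 4: SEND seq=531 -> in-order
Step 5: SEND seq=646 -> in-order

Answer: no no yes yes yes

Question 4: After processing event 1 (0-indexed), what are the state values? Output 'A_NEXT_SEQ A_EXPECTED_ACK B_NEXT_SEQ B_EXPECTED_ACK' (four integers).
After event 0: A_seq=277 A_ack=200 B_seq=200 B_ack=100
After event 1: A_seq=380 A_ack=200 B_seq=200 B_ack=100

380 200 200 100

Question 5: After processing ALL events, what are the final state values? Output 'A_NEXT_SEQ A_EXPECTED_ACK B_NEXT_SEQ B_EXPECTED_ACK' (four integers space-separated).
After event 0: A_seq=277 A_ack=200 B_seq=200 B_ack=100
After event 1: A_seq=380 A_ack=200 B_seq=200 B_ack=100
After event 2: A_seq=531 A_ack=200 B_seq=200 B_ack=100
After event 3: A_seq=531 A_ack=200 B_seq=200 B_ack=531
After event 4: A_seq=646 A_ack=200 B_seq=200 B_ack=646
After event 5: A_seq=842 A_ack=200 B_seq=200 B_ack=842

Answer: 842 200 200 842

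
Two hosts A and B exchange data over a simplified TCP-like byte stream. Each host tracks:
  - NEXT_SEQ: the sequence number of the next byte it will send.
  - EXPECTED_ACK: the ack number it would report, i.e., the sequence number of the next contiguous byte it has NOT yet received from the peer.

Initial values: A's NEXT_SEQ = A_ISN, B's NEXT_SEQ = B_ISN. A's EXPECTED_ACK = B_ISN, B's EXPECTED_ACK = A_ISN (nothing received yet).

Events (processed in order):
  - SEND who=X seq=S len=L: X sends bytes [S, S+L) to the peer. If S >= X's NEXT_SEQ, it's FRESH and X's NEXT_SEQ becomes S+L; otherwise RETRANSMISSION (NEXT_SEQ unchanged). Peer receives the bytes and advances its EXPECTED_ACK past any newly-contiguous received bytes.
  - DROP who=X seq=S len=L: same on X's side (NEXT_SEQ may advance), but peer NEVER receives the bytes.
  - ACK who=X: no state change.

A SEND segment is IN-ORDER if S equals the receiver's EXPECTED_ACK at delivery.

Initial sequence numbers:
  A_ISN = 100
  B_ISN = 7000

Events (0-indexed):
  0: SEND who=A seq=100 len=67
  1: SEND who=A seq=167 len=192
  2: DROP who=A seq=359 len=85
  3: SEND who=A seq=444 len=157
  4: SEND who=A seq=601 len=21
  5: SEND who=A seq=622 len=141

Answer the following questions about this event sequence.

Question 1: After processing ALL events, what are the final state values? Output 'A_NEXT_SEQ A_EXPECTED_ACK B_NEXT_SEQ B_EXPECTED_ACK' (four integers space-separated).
Answer: 763 7000 7000 359

Derivation:
After event 0: A_seq=167 A_ack=7000 B_seq=7000 B_ack=167
After event 1: A_seq=359 A_ack=7000 B_seq=7000 B_ack=359
After event 2: A_seq=444 A_ack=7000 B_seq=7000 B_ack=359
After event 3: A_seq=601 A_ack=7000 B_seq=7000 B_ack=359
After event 4: A_seq=622 A_ack=7000 B_seq=7000 B_ack=359
After event 5: A_seq=763 A_ack=7000 B_seq=7000 B_ack=359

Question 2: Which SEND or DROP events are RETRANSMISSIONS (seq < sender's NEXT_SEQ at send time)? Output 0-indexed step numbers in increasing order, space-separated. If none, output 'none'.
Step 0: SEND seq=100 -> fresh
Step 1: SEND seq=167 -> fresh
Step 2: DROP seq=359 -> fresh
Step 3: SEND seq=444 -> fresh
Step 4: SEND seq=601 -> fresh
Step 5: SEND seq=622 -> fresh

Answer: none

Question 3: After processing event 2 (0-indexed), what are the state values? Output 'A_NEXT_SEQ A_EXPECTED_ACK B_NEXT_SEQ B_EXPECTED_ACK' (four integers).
After event 0: A_seq=167 A_ack=7000 B_seq=7000 B_ack=167
After event 1: A_seq=359 A_ack=7000 B_seq=7000 B_ack=359
After event 2: A_seq=444 A_ack=7000 B_seq=7000 B_ack=359

444 7000 7000 359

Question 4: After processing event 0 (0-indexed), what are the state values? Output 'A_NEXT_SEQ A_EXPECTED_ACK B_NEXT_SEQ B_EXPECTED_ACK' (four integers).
After event 0: A_seq=167 A_ack=7000 B_seq=7000 B_ack=167

167 7000 7000 167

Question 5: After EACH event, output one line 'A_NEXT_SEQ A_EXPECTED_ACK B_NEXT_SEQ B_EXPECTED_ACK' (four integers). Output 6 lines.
167 7000 7000 167
359 7000 7000 359
444 7000 7000 359
601 7000 7000 359
622 7000 7000 359
763 7000 7000 359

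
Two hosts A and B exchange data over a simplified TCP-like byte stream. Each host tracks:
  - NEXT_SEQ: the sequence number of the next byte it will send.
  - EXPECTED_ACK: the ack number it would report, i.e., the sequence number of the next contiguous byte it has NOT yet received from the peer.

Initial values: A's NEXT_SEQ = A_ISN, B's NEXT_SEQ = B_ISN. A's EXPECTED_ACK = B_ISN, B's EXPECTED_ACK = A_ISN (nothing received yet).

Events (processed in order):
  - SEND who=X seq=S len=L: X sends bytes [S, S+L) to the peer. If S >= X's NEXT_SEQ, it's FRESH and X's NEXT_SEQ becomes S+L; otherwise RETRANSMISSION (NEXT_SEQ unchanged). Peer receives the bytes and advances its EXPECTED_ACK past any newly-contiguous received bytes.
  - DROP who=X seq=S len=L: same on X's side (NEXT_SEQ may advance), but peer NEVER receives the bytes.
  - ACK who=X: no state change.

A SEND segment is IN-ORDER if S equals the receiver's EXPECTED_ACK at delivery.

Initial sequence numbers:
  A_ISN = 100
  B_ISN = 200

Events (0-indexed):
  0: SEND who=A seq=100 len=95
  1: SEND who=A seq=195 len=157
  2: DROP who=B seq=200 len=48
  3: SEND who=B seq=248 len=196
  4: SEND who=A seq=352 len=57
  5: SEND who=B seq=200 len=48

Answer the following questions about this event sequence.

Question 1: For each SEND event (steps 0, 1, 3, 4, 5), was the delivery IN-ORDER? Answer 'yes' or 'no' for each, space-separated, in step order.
Answer: yes yes no yes yes

Derivation:
Step 0: SEND seq=100 -> in-order
Step 1: SEND seq=195 -> in-order
Step 3: SEND seq=248 -> out-of-order
Step 4: SEND seq=352 -> in-order
Step 5: SEND seq=200 -> in-order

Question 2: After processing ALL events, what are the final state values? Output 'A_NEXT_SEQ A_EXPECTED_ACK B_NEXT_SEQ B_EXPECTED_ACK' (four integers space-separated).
After event 0: A_seq=195 A_ack=200 B_seq=200 B_ack=195
After event 1: A_seq=352 A_ack=200 B_seq=200 B_ack=352
After event 2: A_seq=352 A_ack=200 B_seq=248 B_ack=352
After event 3: A_seq=352 A_ack=200 B_seq=444 B_ack=352
After event 4: A_seq=409 A_ack=200 B_seq=444 B_ack=409
After event 5: A_seq=409 A_ack=444 B_seq=444 B_ack=409

Answer: 409 444 444 409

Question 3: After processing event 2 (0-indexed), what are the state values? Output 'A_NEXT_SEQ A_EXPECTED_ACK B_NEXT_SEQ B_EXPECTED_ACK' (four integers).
After event 0: A_seq=195 A_ack=200 B_seq=200 B_ack=195
After event 1: A_seq=352 A_ack=200 B_seq=200 B_ack=352
After event 2: A_seq=352 A_ack=200 B_seq=248 B_ack=352

352 200 248 352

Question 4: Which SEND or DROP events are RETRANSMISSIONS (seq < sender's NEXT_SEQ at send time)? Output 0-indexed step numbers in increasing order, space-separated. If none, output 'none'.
Answer: 5

Derivation:
Step 0: SEND seq=100 -> fresh
Step 1: SEND seq=195 -> fresh
Step 2: DROP seq=200 -> fresh
Step 3: SEND seq=248 -> fresh
Step 4: SEND seq=352 -> fresh
Step 5: SEND seq=200 -> retransmit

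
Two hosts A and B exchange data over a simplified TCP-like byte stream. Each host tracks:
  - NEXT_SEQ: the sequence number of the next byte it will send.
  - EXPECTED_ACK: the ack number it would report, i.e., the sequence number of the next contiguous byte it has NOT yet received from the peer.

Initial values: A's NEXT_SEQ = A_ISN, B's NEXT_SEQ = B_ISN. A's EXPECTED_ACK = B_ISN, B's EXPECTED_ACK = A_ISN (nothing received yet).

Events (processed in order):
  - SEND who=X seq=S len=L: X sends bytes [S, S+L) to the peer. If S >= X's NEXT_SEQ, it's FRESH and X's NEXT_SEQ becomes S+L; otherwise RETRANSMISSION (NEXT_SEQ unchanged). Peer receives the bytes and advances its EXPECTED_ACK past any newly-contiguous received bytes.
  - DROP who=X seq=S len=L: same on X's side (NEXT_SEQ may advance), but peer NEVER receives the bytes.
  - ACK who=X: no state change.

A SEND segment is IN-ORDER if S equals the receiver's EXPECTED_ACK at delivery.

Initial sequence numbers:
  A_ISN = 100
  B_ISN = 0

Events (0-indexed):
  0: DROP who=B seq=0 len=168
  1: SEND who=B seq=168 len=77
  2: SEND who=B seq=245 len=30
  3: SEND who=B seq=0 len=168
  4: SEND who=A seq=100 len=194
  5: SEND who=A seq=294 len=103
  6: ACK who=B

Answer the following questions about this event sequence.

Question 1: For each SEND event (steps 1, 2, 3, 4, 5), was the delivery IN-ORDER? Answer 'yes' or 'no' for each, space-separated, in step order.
Step 1: SEND seq=168 -> out-of-order
Step 2: SEND seq=245 -> out-of-order
Step 3: SEND seq=0 -> in-order
Step 4: SEND seq=100 -> in-order
Step 5: SEND seq=294 -> in-order

Answer: no no yes yes yes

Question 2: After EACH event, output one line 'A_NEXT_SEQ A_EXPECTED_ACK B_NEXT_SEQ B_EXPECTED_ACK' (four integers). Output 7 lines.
100 0 168 100
100 0 245 100
100 0 275 100
100 275 275 100
294 275 275 294
397 275 275 397
397 275 275 397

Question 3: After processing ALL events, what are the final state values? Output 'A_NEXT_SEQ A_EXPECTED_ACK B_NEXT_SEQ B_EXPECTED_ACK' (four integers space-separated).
After event 0: A_seq=100 A_ack=0 B_seq=168 B_ack=100
After event 1: A_seq=100 A_ack=0 B_seq=245 B_ack=100
After event 2: A_seq=100 A_ack=0 B_seq=275 B_ack=100
After event 3: A_seq=100 A_ack=275 B_seq=275 B_ack=100
After event 4: A_seq=294 A_ack=275 B_seq=275 B_ack=294
After event 5: A_seq=397 A_ack=275 B_seq=275 B_ack=397
After event 6: A_seq=397 A_ack=275 B_seq=275 B_ack=397

Answer: 397 275 275 397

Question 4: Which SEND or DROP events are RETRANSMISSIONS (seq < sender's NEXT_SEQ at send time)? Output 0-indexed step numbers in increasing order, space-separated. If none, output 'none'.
Step 0: DROP seq=0 -> fresh
Step 1: SEND seq=168 -> fresh
Step 2: SEND seq=245 -> fresh
Step 3: SEND seq=0 -> retransmit
Step 4: SEND seq=100 -> fresh
Step 5: SEND seq=294 -> fresh

Answer: 3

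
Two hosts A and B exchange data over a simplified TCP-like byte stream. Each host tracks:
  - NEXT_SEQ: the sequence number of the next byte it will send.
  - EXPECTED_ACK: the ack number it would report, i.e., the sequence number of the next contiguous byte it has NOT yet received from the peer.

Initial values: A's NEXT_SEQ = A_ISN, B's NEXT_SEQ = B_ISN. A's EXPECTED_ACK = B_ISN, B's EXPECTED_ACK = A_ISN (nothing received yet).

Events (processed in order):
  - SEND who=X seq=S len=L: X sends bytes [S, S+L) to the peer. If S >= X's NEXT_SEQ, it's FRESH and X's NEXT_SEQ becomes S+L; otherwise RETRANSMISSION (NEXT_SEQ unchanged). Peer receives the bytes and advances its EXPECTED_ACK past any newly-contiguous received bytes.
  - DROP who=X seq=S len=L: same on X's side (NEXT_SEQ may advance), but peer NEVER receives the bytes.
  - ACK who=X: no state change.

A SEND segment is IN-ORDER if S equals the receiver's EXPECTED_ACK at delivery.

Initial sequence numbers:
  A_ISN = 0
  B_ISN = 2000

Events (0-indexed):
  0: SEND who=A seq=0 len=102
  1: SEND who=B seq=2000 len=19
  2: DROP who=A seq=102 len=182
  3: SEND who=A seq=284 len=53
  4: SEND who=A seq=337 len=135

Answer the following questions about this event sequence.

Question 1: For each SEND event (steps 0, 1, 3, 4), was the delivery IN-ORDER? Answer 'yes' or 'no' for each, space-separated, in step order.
Step 0: SEND seq=0 -> in-order
Step 1: SEND seq=2000 -> in-order
Step 3: SEND seq=284 -> out-of-order
Step 4: SEND seq=337 -> out-of-order

Answer: yes yes no no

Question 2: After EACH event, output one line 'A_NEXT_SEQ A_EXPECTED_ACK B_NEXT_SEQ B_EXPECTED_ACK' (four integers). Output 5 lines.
102 2000 2000 102
102 2019 2019 102
284 2019 2019 102
337 2019 2019 102
472 2019 2019 102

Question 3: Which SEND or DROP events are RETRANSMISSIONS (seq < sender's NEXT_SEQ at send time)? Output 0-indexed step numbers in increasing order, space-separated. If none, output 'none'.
Answer: none

Derivation:
Step 0: SEND seq=0 -> fresh
Step 1: SEND seq=2000 -> fresh
Step 2: DROP seq=102 -> fresh
Step 3: SEND seq=284 -> fresh
Step 4: SEND seq=337 -> fresh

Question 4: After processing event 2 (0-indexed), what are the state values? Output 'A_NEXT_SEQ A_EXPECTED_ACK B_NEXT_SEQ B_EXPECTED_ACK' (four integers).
After event 0: A_seq=102 A_ack=2000 B_seq=2000 B_ack=102
After event 1: A_seq=102 A_ack=2019 B_seq=2019 B_ack=102
After event 2: A_seq=284 A_ack=2019 B_seq=2019 B_ack=102

284 2019 2019 102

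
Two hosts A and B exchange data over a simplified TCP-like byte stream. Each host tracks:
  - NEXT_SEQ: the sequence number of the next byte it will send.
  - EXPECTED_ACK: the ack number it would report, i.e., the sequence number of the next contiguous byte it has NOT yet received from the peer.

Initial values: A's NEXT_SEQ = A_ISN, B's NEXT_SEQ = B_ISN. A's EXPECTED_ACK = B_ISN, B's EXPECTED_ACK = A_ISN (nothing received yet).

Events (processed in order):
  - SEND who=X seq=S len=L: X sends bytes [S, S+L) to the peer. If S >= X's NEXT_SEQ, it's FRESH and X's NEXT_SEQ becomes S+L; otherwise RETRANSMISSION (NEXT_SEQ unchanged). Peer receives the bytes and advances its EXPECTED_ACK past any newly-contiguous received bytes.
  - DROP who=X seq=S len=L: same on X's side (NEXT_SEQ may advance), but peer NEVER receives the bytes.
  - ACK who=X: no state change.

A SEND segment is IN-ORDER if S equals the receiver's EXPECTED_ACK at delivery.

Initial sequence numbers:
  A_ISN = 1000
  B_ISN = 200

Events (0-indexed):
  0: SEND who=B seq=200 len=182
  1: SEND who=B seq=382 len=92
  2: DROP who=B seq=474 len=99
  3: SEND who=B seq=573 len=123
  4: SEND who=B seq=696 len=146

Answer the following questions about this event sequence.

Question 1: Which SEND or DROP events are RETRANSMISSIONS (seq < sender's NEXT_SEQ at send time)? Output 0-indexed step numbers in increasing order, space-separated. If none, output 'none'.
Step 0: SEND seq=200 -> fresh
Step 1: SEND seq=382 -> fresh
Step 2: DROP seq=474 -> fresh
Step 3: SEND seq=573 -> fresh
Step 4: SEND seq=696 -> fresh

Answer: none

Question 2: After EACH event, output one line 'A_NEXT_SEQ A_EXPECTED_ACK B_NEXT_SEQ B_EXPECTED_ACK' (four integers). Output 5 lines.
1000 382 382 1000
1000 474 474 1000
1000 474 573 1000
1000 474 696 1000
1000 474 842 1000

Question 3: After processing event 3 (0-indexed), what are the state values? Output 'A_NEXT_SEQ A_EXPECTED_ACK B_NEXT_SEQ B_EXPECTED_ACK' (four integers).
After event 0: A_seq=1000 A_ack=382 B_seq=382 B_ack=1000
After event 1: A_seq=1000 A_ack=474 B_seq=474 B_ack=1000
After event 2: A_seq=1000 A_ack=474 B_seq=573 B_ack=1000
After event 3: A_seq=1000 A_ack=474 B_seq=696 B_ack=1000

1000 474 696 1000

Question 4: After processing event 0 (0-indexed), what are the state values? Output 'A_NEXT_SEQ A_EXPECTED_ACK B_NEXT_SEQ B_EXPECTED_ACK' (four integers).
After event 0: A_seq=1000 A_ack=382 B_seq=382 B_ack=1000

1000 382 382 1000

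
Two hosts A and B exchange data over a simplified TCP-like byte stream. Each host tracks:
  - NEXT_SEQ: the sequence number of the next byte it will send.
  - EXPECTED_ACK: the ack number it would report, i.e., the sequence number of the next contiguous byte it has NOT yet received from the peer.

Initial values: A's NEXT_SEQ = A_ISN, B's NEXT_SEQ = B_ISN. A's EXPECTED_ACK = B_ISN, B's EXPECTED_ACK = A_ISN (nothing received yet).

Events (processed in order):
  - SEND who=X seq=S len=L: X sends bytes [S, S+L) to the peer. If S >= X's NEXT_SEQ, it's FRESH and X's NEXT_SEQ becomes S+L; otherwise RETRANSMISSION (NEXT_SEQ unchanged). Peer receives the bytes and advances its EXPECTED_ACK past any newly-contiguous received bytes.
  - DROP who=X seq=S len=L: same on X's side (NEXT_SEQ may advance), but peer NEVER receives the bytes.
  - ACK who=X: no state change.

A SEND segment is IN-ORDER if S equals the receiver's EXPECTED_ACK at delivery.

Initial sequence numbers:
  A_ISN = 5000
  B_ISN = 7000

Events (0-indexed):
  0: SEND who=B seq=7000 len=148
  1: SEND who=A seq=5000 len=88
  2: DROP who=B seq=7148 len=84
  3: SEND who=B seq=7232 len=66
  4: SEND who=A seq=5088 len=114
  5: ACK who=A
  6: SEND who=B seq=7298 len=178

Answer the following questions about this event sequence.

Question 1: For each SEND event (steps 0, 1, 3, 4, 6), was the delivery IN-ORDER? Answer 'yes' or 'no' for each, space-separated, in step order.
Step 0: SEND seq=7000 -> in-order
Step 1: SEND seq=5000 -> in-order
Step 3: SEND seq=7232 -> out-of-order
Step 4: SEND seq=5088 -> in-order
Step 6: SEND seq=7298 -> out-of-order

Answer: yes yes no yes no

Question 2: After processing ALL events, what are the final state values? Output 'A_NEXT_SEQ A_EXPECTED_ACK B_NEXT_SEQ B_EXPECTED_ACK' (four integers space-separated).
After event 0: A_seq=5000 A_ack=7148 B_seq=7148 B_ack=5000
After event 1: A_seq=5088 A_ack=7148 B_seq=7148 B_ack=5088
After event 2: A_seq=5088 A_ack=7148 B_seq=7232 B_ack=5088
After event 3: A_seq=5088 A_ack=7148 B_seq=7298 B_ack=5088
After event 4: A_seq=5202 A_ack=7148 B_seq=7298 B_ack=5202
After event 5: A_seq=5202 A_ack=7148 B_seq=7298 B_ack=5202
After event 6: A_seq=5202 A_ack=7148 B_seq=7476 B_ack=5202

Answer: 5202 7148 7476 5202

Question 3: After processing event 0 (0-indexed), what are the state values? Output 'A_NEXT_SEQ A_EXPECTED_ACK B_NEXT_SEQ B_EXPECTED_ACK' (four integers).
After event 0: A_seq=5000 A_ack=7148 B_seq=7148 B_ack=5000

5000 7148 7148 5000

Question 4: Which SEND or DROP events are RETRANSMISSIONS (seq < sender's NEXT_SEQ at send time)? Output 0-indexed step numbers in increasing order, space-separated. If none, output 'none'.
Answer: none

Derivation:
Step 0: SEND seq=7000 -> fresh
Step 1: SEND seq=5000 -> fresh
Step 2: DROP seq=7148 -> fresh
Step 3: SEND seq=7232 -> fresh
Step 4: SEND seq=5088 -> fresh
Step 6: SEND seq=7298 -> fresh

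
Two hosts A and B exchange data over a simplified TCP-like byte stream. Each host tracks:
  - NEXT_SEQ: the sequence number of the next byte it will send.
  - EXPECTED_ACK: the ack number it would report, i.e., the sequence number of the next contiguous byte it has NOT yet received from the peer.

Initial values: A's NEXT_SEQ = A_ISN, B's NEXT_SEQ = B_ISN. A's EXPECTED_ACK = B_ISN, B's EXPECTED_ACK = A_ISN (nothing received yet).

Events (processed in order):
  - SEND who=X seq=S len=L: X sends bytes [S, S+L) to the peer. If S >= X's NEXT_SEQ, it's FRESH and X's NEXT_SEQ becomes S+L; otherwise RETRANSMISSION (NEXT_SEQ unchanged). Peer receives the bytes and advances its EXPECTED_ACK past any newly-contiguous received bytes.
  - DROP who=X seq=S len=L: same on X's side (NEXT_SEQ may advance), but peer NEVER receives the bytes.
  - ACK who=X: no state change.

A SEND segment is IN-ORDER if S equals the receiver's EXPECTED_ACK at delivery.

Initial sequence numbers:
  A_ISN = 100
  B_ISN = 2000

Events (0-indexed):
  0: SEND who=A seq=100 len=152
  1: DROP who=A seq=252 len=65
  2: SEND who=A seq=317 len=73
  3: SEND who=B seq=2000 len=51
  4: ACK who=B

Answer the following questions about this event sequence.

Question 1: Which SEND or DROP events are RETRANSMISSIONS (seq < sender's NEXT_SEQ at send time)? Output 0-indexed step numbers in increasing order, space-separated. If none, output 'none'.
Answer: none

Derivation:
Step 0: SEND seq=100 -> fresh
Step 1: DROP seq=252 -> fresh
Step 2: SEND seq=317 -> fresh
Step 3: SEND seq=2000 -> fresh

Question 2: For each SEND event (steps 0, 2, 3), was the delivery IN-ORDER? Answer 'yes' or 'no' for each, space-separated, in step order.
Answer: yes no yes

Derivation:
Step 0: SEND seq=100 -> in-order
Step 2: SEND seq=317 -> out-of-order
Step 3: SEND seq=2000 -> in-order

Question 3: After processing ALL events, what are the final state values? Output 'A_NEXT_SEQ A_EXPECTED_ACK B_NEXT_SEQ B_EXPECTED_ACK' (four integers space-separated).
Answer: 390 2051 2051 252

Derivation:
After event 0: A_seq=252 A_ack=2000 B_seq=2000 B_ack=252
After event 1: A_seq=317 A_ack=2000 B_seq=2000 B_ack=252
After event 2: A_seq=390 A_ack=2000 B_seq=2000 B_ack=252
After event 3: A_seq=390 A_ack=2051 B_seq=2051 B_ack=252
After event 4: A_seq=390 A_ack=2051 B_seq=2051 B_ack=252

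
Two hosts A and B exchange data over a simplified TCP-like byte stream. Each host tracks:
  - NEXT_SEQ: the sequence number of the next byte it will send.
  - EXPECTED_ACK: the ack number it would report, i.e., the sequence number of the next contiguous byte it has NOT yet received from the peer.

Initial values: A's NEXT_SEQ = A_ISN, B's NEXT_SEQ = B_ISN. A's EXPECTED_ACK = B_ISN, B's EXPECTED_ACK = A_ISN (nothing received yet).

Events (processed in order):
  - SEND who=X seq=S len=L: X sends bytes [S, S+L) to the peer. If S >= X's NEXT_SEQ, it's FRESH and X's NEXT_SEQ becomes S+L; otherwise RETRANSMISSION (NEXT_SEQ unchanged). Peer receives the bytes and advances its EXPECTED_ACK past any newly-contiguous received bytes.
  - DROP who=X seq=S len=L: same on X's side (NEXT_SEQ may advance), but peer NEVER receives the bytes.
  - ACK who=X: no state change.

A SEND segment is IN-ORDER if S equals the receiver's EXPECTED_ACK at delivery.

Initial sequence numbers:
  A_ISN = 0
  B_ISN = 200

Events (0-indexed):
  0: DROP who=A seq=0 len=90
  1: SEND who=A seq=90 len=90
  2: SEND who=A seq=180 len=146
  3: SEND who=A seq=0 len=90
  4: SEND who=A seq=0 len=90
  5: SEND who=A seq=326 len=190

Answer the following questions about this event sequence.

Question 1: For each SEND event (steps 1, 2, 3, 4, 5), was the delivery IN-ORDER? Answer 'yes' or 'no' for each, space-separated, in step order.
Answer: no no yes no yes

Derivation:
Step 1: SEND seq=90 -> out-of-order
Step 2: SEND seq=180 -> out-of-order
Step 3: SEND seq=0 -> in-order
Step 4: SEND seq=0 -> out-of-order
Step 5: SEND seq=326 -> in-order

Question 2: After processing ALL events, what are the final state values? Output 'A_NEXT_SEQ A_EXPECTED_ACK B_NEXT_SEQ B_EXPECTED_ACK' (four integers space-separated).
Answer: 516 200 200 516

Derivation:
After event 0: A_seq=90 A_ack=200 B_seq=200 B_ack=0
After event 1: A_seq=180 A_ack=200 B_seq=200 B_ack=0
After event 2: A_seq=326 A_ack=200 B_seq=200 B_ack=0
After event 3: A_seq=326 A_ack=200 B_seq=200 B_ack=326
After event 4: A_seq=326 A_ack=200 B_seq=200 B_ack=326
After event 5: A_seq=516 A_ack=200 B_seq=200 B_ack=516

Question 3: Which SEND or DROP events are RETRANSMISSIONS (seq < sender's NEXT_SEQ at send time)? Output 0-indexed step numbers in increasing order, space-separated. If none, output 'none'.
Step 0: DROP seq=0 -> fresh
Step 1: SEND seq=90 -> fresh
Step 2: SEND seq=180 -> fresh
Step 3: SEND seq=0 -> retransmit
Step 4: SEND seq=0 -> retransmit
Step 5: SEND seq=326 -> fresh

Answer: 3 4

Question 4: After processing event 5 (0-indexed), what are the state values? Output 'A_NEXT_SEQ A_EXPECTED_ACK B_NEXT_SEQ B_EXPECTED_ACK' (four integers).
After event 0: A_seq=90 A_ack=200 B_seq=200 B_ack=0
After event 1: A_seq=180 A_ack=200 B_seq=200 B_ack=0
After event 2: A_seq=326 A_ack=200 B_seq=200 B_ack=0
After event 3: A_seq=326 A_ack=200 B_seq=200 B_ack=326
After event 4: A_seq=326 A_ack=200 B_seq=200 B_ack=326
After event 5: A_seq=516 A_ack=200 B_seq=200 B_ack=516

516 200 200 516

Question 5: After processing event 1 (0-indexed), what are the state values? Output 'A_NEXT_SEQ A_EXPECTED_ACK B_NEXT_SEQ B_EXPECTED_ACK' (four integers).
After event 0: A_seq=90 A_ack=200 B_seq=200 B_ack=0
After event 1: A_seq=180 A_ack=200 B_seq=200 B_ack=0

180 200 200 0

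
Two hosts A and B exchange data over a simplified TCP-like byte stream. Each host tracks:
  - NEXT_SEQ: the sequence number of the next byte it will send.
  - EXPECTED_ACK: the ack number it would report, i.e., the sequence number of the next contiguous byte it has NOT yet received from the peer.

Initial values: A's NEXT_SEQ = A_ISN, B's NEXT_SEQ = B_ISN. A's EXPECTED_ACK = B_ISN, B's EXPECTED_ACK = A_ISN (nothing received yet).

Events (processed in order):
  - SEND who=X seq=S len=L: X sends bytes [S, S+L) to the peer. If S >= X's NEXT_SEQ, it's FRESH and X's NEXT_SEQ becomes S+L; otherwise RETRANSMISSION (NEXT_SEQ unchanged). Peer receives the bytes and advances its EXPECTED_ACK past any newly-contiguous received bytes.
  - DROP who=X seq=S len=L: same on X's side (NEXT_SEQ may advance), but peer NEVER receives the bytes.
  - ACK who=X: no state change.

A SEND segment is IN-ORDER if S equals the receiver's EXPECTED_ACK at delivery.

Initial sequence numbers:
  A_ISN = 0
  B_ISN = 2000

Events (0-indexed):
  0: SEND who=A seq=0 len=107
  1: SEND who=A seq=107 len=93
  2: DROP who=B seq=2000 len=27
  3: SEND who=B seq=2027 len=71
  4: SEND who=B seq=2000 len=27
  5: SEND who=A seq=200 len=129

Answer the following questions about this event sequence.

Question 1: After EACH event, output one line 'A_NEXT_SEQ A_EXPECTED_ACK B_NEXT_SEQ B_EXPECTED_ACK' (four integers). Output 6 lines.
107 2000 2000 107
200 2000 2000 200
200 2000 2027 200
200 2000 2098 200
200 2098 2098 200
329 2098 2098 329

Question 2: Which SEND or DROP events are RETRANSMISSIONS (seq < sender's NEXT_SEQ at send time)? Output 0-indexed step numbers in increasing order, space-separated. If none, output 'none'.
Step 0: SEND seq=0 -> fresh
Step 1: SEND seq=107 -> fresh
Step 2: DROP seq=2000 -> fresh
Step 3: SEND seq=2027 -> fresh
Step 4: SEND seq=2000 -> retransmit
Step 5: SEND seq=200 -> fresh

Answer: 4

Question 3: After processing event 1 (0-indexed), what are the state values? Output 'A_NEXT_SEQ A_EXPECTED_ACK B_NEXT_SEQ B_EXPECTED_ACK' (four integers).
After event 0: A_seq=107 A_ack=2000 B_seq=2000 B_ack=107
After event 1: A_seq=200 A_ack=2000 B_seq=2000 B_ack=200

200 2000 2000 200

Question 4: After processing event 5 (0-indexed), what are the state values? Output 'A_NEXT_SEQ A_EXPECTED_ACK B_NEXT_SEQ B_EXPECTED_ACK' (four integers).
After event 0: A_seq=107 A_ack=2000 B_seq=2000 B_ack=107
After event 1: A_seq=200 A_ack=2000 B_seq=2000 B_ack=200
After event 2: A_seq=200 A_ack=2000 B_seq=2027 B_ack=200
After event 3: A_seq=200 A_ack=2000 B_seq=2098 B_ack=200
After event 4: A_seq=200 A_ack=2098 B_seq=2098 B_ack=200
After event 5: A_seq=329 A_ack=2098 B_seq=2098 B_ack=329

329 2098 2098 329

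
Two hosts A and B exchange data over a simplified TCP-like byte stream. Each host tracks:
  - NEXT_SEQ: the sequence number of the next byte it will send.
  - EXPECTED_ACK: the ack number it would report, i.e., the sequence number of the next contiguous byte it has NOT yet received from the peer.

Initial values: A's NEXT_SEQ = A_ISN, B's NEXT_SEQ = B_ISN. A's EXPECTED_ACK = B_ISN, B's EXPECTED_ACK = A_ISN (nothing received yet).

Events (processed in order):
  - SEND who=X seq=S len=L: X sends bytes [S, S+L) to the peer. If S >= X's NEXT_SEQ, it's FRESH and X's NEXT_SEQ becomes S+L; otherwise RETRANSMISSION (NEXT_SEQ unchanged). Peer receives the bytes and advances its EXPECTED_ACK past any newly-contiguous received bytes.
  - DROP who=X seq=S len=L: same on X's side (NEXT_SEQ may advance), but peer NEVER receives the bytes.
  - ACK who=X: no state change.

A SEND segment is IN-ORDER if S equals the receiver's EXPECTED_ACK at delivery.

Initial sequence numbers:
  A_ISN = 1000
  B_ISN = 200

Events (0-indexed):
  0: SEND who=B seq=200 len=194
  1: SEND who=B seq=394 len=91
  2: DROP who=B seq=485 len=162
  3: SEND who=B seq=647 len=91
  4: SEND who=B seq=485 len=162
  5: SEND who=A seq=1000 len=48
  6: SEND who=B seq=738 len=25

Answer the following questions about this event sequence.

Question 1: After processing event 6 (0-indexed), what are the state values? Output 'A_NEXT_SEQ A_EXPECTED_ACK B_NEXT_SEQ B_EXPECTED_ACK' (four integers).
After event 0: A_seq=1000 A_ack=394 B_seq=394 B_ack=1000
After event 1: A_seq=1000 A_ack=485 B_seq=485 B_ack=1000
After event 2: A_seq=1000 A_ack=485 B_seq=647 B_ack=1000
After event 3: A_seq=1000 A_ack=485 B_seq=738 B_ack=1000
After event 4: A_seq=1000 A_ack=738 B_seq=738 B_ack=1000
After event 5: A_seq=1048 A_ack=738 B_seq=738 B_ack=1048
After event 6: A_seq=1048 A_ack=763 B_seq=763 B_ack=1048

1048 763 763 1048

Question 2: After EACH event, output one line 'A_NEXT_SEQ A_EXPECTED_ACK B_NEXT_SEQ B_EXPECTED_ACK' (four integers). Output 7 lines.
1000 394 394 1000
1000 485 485 1000
1000 485 647 1000
1000 485 738 1000
1000 738 738 1000
1048 738 738 1048
1048 763 763 1048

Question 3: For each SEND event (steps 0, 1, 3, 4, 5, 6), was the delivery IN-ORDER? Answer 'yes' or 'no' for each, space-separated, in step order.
Step 0: SEND seq=200 -> in-order
Step 1: SEND seq=394 -> in-order
Step 3: SEND seq=647 -> out-of-order
Step 4: SEND seq=485 -> in-order
Step 5: SEND seq=1000 -> in-order
Step 6: SEND seq=738 -> in-order

Answer: yes yes no yes yes yes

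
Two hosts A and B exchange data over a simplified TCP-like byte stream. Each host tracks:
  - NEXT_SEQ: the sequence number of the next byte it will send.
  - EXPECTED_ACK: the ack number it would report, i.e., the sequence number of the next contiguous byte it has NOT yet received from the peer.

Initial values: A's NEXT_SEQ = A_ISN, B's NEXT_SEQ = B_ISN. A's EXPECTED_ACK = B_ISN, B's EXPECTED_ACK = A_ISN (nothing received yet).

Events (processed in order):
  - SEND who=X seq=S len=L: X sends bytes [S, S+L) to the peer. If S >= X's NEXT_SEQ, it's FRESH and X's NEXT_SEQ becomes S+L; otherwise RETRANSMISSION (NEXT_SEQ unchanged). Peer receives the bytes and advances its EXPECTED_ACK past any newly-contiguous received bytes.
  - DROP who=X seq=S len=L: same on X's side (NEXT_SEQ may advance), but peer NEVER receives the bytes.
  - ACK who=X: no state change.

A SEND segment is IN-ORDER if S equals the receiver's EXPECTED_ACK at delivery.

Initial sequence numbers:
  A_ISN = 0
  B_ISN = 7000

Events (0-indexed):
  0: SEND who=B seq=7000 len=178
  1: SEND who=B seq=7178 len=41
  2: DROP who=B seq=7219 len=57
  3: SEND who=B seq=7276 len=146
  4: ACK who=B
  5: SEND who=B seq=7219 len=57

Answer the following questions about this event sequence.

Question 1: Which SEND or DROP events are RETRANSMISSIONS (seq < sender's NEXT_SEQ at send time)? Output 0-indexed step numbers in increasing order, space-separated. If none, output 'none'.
Answer: 5

Derivation:
Step 0: SEND seq=7000 -> fresh
Step 1: SEND seq=7178 -> fresh
Step 2: DROP seq=7219 -> fresh
Step 3: SEND seq=7276 -> fresh
Step 5: SEND seq=7219 -> retransmit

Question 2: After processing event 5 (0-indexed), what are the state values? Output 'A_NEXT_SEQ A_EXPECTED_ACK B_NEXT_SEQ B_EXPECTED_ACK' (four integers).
After event 0: A_seq=0 A_ack=7178 B_seq=7178 B_ack=0
After event 1: A_seq=0 A_ack=7219 B_seq=7219 B_ack=0
After event 2: A_seq=0 A_ack=7219 B_seq=7276 B_ack=0
After event 3: A_seq=0 A_ack=7219 B_seq=7422 B_ack=0
After event 4: A_seq=0 A_ack=7219 B_seq=7422 B_ack=0
After event 5: A_seq=0 A_ack=7422 B_seq=7422 B_ack=0

0 7422 7422 0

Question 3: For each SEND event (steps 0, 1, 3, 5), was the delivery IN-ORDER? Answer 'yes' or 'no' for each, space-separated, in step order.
Answer: yes yes no yes

Derivation:
Step 0: SEND seq=7000 -> in-order
Step 1: SEND seq=7178 -> in-order
Step 3: SEND seq=7276 -> out-of-order
Step 5: SEND seq=7219 -> in-order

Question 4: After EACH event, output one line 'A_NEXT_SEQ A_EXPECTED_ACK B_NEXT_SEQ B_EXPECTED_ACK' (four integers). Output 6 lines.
0 7178 7178 0
0 7219 7219 0
0 7219 7276 0
0 7219 7422 0
0 7219 7422 0
0 7422 7422 0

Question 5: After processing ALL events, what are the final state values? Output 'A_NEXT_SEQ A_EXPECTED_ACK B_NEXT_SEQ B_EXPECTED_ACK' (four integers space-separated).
Answer: 0 7422 7422 0

Derivation:
After event 0: A_seq=0 A_ack=7178 B_seq=7178 B_ack=0
After event 1: A_seq=0 A_ack=7219 B_seq=7219 B_ack=0
After event 2: A_seq=0 A_ack=7219 B_seq=7276 B_ack=0
After event 3: A_seq=0 A_ack=7219 B_seq=7422 B_ack=0
After event 4: A_seq=0 A_ack=7219 B_seq=7422 B_ack=0
After event 5: A_seq=0 A_ack=7422 B_seq=7422 B_ack=0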